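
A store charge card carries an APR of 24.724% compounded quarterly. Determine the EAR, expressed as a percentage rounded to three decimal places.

EAR = (1 + 0.24724/4)^4 − 1.
= (1 + 0.061810)^4 − 1 = 1.271122 − 1 = 27.112%.

27.112%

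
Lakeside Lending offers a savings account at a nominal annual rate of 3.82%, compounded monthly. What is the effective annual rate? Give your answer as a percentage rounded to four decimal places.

EAR = (1 + 0.0382/12)^12 − 1.
= (1 + 0.003183)^12 − 1 = 1.038876 − 1 = 3.8876%.

3.8876%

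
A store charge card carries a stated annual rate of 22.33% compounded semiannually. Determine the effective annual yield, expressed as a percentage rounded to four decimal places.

EAR = (1 + 0.2233/2)^2 − 1.
= (1 + 0.111650)^2 − 1 = 1.235766 − 1 = 23.5766%.

23.5766%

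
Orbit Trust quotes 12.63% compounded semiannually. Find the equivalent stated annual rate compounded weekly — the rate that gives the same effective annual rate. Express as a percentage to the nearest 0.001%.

EAR = (1 + 0.1263/2)^2 − 1 = 0.130288.
Solve (1 + r/52)^52 = 1.130288: r/52 = 1.130288^(1/52) − 1 = 0.002358, so r = 0.122617 = 12.262%.

12.262%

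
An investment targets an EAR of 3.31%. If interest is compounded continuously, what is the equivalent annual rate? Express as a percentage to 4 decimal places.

Continuous: nominal r satisfies e^r − 1 = 0.0331.
r = ln(1 + 0.0331) = ln(1.0331) = 0.032564 = 3.2564%.

3.2564%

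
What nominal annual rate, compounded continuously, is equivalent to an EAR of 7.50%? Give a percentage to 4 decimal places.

7.2321%

Continuous: nominal r satisfies e^r − 1 = 0.0750.
r = ln(1 + 0.0750) = ln(1.0750) = 0.072321 = 7.2321%.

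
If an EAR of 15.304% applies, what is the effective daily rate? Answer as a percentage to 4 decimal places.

The per-day rate i satisfies (1 + i)^365 = 1 + 0.15304.
i = 1.15304^(1/365) − 1 = 0.0003902 = 0.0390%.

0.0390%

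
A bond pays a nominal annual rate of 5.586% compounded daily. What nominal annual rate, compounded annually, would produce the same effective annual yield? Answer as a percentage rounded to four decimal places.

5.7445%

EAR = (1 + 0.05586/365)^365 − 1 = 0.057445.
Compounded annually, the equivalent nominal rate is the EAR itself: 5.7445%.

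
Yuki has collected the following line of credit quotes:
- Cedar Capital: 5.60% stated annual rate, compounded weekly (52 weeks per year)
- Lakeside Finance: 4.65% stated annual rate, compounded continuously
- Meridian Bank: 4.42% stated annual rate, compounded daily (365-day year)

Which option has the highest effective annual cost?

Cedar Capital: (1 + 0.0560/52)^52 − 1 = 5.757%
Lakeside Finance: e^0.0465 − 1 = 4.760%
Meridian Bank: (1 + 0.0442/365)^365 − 1 = 4.519%
The highest effective annual rate is Cedar Capital at 5.757%.

Cedar Capital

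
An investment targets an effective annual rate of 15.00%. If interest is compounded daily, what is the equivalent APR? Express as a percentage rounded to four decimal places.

13.9789%

(1 + r/365)^365 − 1 = 0.1500, so 1 + r/365 = 1.1500^(1/365).
r/365 = 0.000383, so r = 0.139789 = 13.9789%.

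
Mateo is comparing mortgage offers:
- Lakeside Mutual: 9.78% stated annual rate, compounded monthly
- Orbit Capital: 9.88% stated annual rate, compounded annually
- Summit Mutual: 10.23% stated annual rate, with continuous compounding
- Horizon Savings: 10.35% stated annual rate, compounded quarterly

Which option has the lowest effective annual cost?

Orbit Capital

Lakeside Mutual: (1 + 0.0978/12)^12 − 1 = 10.231%
Orbit Capital: compounded annually, EAR = 9.880%
Summit Mutual: e^0.1023 − 1 = 10.772%
Horizon Savings: (1 + 0.1035/4)^4 − 1 = 10.759%
The lowest effective annual rate is Orbit Capital at 9.880%.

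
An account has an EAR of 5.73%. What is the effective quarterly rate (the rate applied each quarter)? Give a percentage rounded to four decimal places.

The per-quarter rate i satisfies (1 + i)^4 = 1 + 0.0573.
i = 1.0573^(1/4) − 1 = 0.0140271 = 1.4027%.

1.4027%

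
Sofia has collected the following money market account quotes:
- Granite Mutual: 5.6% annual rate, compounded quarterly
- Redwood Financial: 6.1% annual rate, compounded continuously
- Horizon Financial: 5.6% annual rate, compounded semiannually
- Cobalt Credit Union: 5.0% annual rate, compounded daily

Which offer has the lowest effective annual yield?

Cobalt Credit Union

Granite Mutual: (1 + 0.056/4)^4 − 1 = 5.719%
Redwood Financial: e^0.061 − 1 = 6.290%
Horizon Financial: (1 + 0.056/2)^2 − 1 = 5.678%
Cobalt Credit Union: (1 + 0.050/365)^365 − 1 = 5.127%
The lowest effective annual rate is Cobalt Credit Union at 5.127%.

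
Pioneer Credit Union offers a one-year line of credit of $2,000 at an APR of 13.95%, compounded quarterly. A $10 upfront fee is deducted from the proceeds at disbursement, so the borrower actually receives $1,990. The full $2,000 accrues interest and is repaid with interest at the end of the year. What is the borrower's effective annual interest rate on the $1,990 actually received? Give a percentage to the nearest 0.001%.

15.273%

Amount owed after one year: 2,000 × (1 + 0.1395/4)^4 = 2,000 × 1.146969 = $2,293.94.
Effective rate on net proceeds: 2,293.94 / 1,990 − 1 = 0.152732 = 15.273%.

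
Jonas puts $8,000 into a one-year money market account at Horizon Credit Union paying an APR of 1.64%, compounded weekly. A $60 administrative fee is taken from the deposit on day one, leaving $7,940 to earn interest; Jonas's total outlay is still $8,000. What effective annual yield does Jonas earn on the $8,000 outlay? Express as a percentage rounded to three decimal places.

Value after one year: 7,940 × (1 + 0.0164/52)^52 = 7,940 × 1.016533 = $8,071.27.
Effective yield on the $8,000 outlay: 8,071.27 / 8,000 − 1 = 0.008909 = 0.891%.

0.891%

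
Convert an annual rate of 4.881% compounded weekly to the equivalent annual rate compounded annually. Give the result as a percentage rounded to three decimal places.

EAR = (1 + 0.04881/52)^52 − 1 = 0.049997.
Compounded annually, the equivalent nominal rate is the EAR itself: 5.000%.

5.000%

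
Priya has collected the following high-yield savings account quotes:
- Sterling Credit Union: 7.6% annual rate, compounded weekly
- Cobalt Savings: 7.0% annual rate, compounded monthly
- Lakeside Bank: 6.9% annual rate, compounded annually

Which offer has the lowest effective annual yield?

Lakeside Bank

Sterling Credit Union: (1 + 0.076/52)^52 − 1 = 7.890%
Cobalt Savings: (1 + 0.070/12)^12 − 1 = 7.229%
Lakeside Bank: compounded annually, EAR = 6.900%
The lowest effective annual rate is Lakeside Bank at 6.900%.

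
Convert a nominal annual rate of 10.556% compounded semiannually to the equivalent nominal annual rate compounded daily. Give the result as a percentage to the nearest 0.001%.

EAR = (1 + 0.10556/2)^2 − 1 = 0.108346.
Solve (1 + r/365)^365 = 1.108346: r/365 = 1.108346^(1/365) − 1 = 0.000282, so r = 0.102883 = 10.288%.

10.288%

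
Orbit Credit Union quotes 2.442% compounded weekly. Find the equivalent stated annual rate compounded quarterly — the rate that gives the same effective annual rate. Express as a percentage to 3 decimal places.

EAR = (1 + 0.02442/52)^52 − 1 = 0.024715.
Solve (1 + r/4)^4 = 1.024715: r/4 = 1.024715^(1/4) − 1 = 0.006122, so r = 0.024489 = 2.449%.

2.449%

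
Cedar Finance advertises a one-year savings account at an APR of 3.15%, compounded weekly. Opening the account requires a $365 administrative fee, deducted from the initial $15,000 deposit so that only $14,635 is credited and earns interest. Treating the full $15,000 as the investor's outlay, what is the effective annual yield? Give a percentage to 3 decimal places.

0.688%

Value after one year: 14,635 × (1 + 0.0315/52)^52 = 14,635 × 1.031992 = $15,103.20.
Effective yield on the $15,000 outlay: 15,103.20 / 15,000 − 1 = 0.006880 = 0.688%.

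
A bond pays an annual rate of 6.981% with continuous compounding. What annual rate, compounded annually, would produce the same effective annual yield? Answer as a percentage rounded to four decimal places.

7.2304%

EAR under continuous compounding: e^0.06981 − 1 = 0.072304.
Compounded annually, the equivalent nominal rate is the EAR itself: 7.2304%.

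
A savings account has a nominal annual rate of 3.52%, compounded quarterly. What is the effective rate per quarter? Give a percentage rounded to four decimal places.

0.8800%

With a nominal annual rate compounded quarterly, the periodic rate is the nominal rate divided by 4.
i = 0.0352 / 4 = 0.0088000 = 0.8800%.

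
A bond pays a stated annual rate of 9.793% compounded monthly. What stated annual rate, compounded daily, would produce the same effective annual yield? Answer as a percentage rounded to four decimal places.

9.7546%

EAR = (1 + 0.09793/12)^12 − 1 = 0.102447.
Solve (1 + r/365)^365 = 1.102447: r/365 = 1.102447^(1/365) − 1 = 0.000267, so r = 0.097546 = 9.7546%.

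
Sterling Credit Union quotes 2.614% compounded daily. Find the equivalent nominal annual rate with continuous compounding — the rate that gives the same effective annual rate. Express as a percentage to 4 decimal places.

2.6139%

EAR = (1 + 0.02614/365)^365 − 1 = 0.026484.
Equivalent continuous rate: r = ln(1 + 0.026484) = 0.026139 = 2.6139%.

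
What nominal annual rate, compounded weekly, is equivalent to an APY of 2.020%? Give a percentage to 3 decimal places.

2.000%

(1 + r/52)^52 − 1 = 0.02020, so 1 + r/52 = 1.02020^(1/52).
r/52 = 0.000385, so r = 0.020003 = 2.000%.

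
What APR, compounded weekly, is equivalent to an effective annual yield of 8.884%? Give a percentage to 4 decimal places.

8.5183%

(1 + r/52)^52 − 1 = 0.08884, so 1 + r/52 = 1.08884^(1/52).
r/52 = 0.001638, so r = 0.085183 = 8.5183%.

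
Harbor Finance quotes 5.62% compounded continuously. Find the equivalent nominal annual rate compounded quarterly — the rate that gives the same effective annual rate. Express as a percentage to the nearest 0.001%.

5.660%

EAR under continuous compounding: e^0.0562 − 1 = 0.057809.
Solve (1 + r/4)^4 = 1.057809: r/4 = 1.057809^(1/4) − 1 = 0.014149, so r = 0.056597 = 5.660%.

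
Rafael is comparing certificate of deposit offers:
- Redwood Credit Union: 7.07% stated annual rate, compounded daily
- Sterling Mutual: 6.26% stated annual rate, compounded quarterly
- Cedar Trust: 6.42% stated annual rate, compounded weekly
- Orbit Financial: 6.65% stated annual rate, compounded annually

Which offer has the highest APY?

Redwood Credit Union: (1 + 0.0707/365)^365 − 1 = 7.325%
Sterling Mutual: (1 + 0.0626/4)^4 − 1 = 6.408%
Cedar Trust: (1 + 0.0642/52)^52 − 1 = 6.626%
Orbit Financial: compounded annually, EAR = 6.650%
The highest effective annual rate is Redwood Credit Union at 7.325%.

Redwood Credit Union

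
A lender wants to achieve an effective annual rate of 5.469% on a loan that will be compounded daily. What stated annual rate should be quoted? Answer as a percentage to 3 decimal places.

(1 + r/365)^365 − 1 = 0.05469, so 1 + r/365 = 1.05469^(1/365).
r/365 = 0.000146, so r = 0.053251 = 5.325%.

5.325%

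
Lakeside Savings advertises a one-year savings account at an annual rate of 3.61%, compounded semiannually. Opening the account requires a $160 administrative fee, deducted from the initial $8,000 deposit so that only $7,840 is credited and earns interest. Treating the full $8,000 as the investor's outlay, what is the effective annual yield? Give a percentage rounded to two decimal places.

Value after one year: 7,840 × (1 + 0.0361/2)^2 = 7,840 × 1.036426 = $8,125.58.
Effective yield on the $8,000 outlay: 8,125.58 / 8,000 − 1 = 0.015697 = 1.57%.

1.57%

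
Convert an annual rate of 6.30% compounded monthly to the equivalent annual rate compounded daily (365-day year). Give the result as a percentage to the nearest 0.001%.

6.284%

EAR = (1 + 0.0630/12)^12 − 1 = 0.064851.
Solve (1 + r/365)^365 = 1.064851: r/365 = 1.064851^(1/365) − 1 = 0.000172, so r = 0.062841 = 6.284%.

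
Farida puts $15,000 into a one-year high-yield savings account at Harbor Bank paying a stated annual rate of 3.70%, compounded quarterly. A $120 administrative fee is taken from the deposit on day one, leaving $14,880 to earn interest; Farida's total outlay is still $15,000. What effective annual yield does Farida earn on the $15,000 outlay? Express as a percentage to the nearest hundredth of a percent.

2.92%

Value after one year: 14,880 × (1 + 0.0370/4)^4 = 14,880 × 1.037517 = $15,438.25.
Effective yield on the $15,000 outlay: 15,438.25 / 15,000 − 1 = 0.029216 = 2.92%.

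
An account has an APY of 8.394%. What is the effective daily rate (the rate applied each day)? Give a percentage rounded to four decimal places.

0.0221%

The per-day rate i satisfies (1 + i)^365 = 1 + 0.08394.
i = 1.08394^(1/365) − 1 = 0.0002209 = 0.0221%.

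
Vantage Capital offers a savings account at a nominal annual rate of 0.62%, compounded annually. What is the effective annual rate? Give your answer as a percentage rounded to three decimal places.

Annual compounding means the effective rate equals the nominal rate: 0.620%.

0.620%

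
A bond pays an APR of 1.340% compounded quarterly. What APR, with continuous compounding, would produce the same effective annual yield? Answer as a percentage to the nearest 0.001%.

EAR = (1 + 0.01340/4)^4 − 1 = 0.013467.
Equivalent continuous rate: r = ln(1 + 0.013467) = 0.013378 = 1.338%.

1.338%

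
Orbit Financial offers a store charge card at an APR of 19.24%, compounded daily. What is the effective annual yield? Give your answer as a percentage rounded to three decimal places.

EAR = (1 + 0.1924/365)^365 − 1.
= 1.212094 − 1 = 21.209%.

21.209%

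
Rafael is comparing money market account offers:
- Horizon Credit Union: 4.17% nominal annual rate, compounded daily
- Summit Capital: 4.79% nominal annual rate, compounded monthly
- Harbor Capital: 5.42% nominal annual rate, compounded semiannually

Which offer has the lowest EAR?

Horizon Credit Union: (1 + 0.0417/365)^365 − 1 = 4.258%
Summit Capital: (1 + 0.0479/12)^12 − 1 = 4.897%
Harbor Capital: (1 + 0.0542/2)^2 − 1 = 5.493%
The lowest effective annual rate is Horizon Credit Union at 4.258%.

Horizon Credit Union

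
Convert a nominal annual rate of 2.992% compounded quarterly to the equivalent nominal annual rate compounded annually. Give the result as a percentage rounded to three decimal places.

3.026%

EAR = (1 + 0.02992/4)^4 − 1 = 0.030257.
Compounded annually, the equivalent nominal rate is the EAR itself: 3.026%.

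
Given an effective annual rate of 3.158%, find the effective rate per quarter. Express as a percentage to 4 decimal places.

The per-quarter rate i satisfies (1 + i)^4 = 1 + 0.03158.
i = 1.03158^(1/4) − 1 = 0.0078032 = 0.7803%.

0.7803%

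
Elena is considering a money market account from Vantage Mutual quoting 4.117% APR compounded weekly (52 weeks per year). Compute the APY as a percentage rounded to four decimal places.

4.2012%

EAR = (1 + 0.04117/52)^52 − 1.
= (1 + 0.000792)^52 − 1 = 1.042012 − 1 = 4.2012%.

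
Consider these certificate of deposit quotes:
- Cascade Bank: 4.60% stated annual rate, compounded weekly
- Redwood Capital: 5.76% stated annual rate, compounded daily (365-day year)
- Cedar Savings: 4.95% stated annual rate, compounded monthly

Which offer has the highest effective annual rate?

Redwood Capital

Cascade Bank: (1 + 0.0460/52)^52 − 1 = 4.705%
Redwood Capital: (1 + 0.0576/365)^365 − 1 = 5.929%
Cedar Savings: (1 + 0.0495/12)^12 − 1 = 5.064%
The highest effective annual rate is Redwood Capital at 5.929%.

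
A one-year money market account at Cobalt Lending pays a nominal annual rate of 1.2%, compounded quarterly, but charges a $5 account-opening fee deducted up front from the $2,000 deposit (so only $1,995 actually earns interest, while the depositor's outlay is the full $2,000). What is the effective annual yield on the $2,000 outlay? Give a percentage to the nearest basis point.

0.95%

Value after one year: 1,995 × (1 + 0.012/4)^4 = 1,995 × 1.012054 = $2,019.05.
Effective yield on the $2,000 outlay: 2,019.05 / 2,000 − 1 = 0.009524 = 0.95%.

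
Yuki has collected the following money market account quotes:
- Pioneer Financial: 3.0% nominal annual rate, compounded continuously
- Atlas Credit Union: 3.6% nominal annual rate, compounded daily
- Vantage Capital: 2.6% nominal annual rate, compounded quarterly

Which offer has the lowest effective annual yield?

Pioneer Financial: e^0.030 − 1 = 3.045%
Atlas Credit Union: (1 + 0.036/365)^365 − 1 = 3.665%
Vantage Capital: (1 + 0.026/4)^4 − 1 = 2.625%
The lowest effective annual rate is Vantage Capital at 2.625%.

Vantage Capital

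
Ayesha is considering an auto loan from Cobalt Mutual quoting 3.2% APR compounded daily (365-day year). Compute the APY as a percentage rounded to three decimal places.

EAR = (1 + 0.032/365)^365 − 1.
= 1.032516 − 1 = 3.252%.

3.252%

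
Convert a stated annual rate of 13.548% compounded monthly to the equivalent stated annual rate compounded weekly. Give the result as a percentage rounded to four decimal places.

EAR = (1 + 0.13548/12)^12 − 1 = 0.144217.
Solve (1 + r/52)^52 = 1.144217: r/52 = 1.144217^(1/52) − 1 = 0.002594, so r = 0.134896 = 13.4896%.

13.4896%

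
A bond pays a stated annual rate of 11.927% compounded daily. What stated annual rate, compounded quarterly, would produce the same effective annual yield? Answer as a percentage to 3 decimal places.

12.105%

EAR = (1 + 0.11927/365)^365 − 1 = 0.126652.
Solve (1 + r/4)^4 = 1.126652: r/4 = 1.126652^(1/4) − 1 = 0.030261, so r = 0.121046 = 12.105%.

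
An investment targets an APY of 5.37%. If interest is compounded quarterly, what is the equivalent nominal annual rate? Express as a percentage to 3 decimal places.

(1 + r/4)^4 − 1 = 0.0537, so 1 + r/4 = 1.0537^(1/4).
r/4 = 0.013163, so r = 0.052651 = 5.265%.

5.265%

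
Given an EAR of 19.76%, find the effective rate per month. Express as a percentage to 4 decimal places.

The per-month rate i satisfies (1 + i)^12 = 1 + 0.1976.
i = 1.1976^(1/12) − 1 = 0.0151401 = 1.5140%.

1.5140%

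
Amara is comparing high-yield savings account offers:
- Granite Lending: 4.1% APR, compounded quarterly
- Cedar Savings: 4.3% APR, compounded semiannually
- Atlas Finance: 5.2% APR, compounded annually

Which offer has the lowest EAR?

Granite Lending

Granite Lending: (1 + 0.041/4)^4 − 1 = 4.163%
Cedar Savings: (1 + 0.043/2)^2 − 1 = 4.346%
Atlas Finance: compounded annually, EAR = 5.200%
The lowest effective annual rate is Granite Lending at 4.163%.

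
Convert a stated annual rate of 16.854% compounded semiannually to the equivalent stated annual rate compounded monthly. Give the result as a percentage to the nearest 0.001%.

16.291%

EAR = (1 + 0.16854/2)^2 − 1 = 0.175641.
Solve (1 + r/12)^12 = 1.175641: r/12 = 1.175641^(1/12) − 1 = 0.013576, so r = 0.162910 = 16.291%.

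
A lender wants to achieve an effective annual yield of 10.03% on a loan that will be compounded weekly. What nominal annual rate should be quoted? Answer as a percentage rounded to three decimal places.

9.567%

(1 + r/52)^52 − 1 = 0.1003, so 1 + r/52 = 1.1003^(1/52).
r/52 = 0.001840, so r = 0.095671 = 9.567%.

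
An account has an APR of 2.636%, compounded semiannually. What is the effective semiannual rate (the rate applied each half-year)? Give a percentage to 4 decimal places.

1.3180%

With a nominal annual rate compounded semiannually, the periodic rate is the nominal rate divided by 2.
i = 0.02636 / 2 = 0.0131800 = 1.3180%.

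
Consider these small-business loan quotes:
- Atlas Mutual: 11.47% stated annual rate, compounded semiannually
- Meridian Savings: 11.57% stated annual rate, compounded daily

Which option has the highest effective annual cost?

Atlas Mutual: (1 + 0.1147/2)^2 − 1 = 11.799%
Meridian Savings: (1 + 0.1157/365)^365 − 1 = 12.264%
The highest effective annual rate is Meridian Savings at 12.264%.

Meridian Savings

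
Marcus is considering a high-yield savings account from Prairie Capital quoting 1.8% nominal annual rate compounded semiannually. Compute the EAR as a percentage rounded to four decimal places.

EAR = (1 + 0.018/2)^2 − 1.
= (1 + 0.009000)^2 − 1 = 1.018081 − 1 = 1.8081%.

1.8081%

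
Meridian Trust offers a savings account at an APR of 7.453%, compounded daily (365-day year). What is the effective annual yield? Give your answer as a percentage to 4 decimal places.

EAR = (1 + 0.07453/365)^365 − 1.
= (1 + 0.000204)^365 − 1 = 1.077369 − 1 = 7.7369%.

7.7369%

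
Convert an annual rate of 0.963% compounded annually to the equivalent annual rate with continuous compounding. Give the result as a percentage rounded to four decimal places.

0.9584%

Compounded annually, EAR = nominal = 0.009630.
Equivalent continuous rate: r = ln(1 + 0.009630) = 0.009584 = 0.9584%.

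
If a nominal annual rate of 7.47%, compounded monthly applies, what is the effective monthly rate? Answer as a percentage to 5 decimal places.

0.62250%

With a nominal annual rate compounded monthly, the periodic rate is the nominal rate divided by 12.
i = 0.0747 / 12 = 0.0062250 = 0.62250%.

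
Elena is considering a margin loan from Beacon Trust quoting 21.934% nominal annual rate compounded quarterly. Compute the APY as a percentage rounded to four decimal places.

EAR = (1 + 0.21934/4)^4 − 1.
= 1.238050 − 1 = 23.8050%.

23.8050%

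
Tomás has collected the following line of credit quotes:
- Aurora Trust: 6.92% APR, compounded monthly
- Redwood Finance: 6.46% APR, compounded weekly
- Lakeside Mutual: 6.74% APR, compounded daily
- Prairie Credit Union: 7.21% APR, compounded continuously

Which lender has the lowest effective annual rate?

Redwood Finance

Aurora Trust: (1 + 0.0692/12)^12 − 1 = 7.144%
Redwood Finance: (1 + 0.0646/52)^52 − 1 = 6.669%
Lakeside Mutual: (1 + 0.0674/365)^365 − 1 = 6.972%
Prairie Credit Union: e^0.0721 − 1 = 7.476%
The lowest effective annual rate is Redwood Finance at 6.669%.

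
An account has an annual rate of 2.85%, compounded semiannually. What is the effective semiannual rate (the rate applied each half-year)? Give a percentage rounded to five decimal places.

With a nominal annual rate compounded semiannually, the periodic rate is the nominal rate divided by 2.
i = 0.0285 / 2 = 0.0142500 = 1.42500%.

1.42500%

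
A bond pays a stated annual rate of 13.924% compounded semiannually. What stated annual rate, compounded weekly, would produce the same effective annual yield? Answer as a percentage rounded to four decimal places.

EAR = (1 + 0.13924/2)^2 − 1 = 0.144087.
Solve (1 + r/52)^52 = 1.144087: r/52 = 1.144087^(1/52) − 1 = 0.002592, so r = 0.134781 = 13.4781%.

13.4781%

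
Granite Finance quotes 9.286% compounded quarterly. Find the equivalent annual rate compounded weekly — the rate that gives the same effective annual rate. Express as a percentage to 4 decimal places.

EAR = (1 + 0.09286/4)^4 − 1 = 0.096144.
Solve (1 + r/52)^52 = 1.096144: r/52 = 1.096144^(1/52) − 1 = 0.001767, so r = 0.091880 = 9.1880%.

9.1880%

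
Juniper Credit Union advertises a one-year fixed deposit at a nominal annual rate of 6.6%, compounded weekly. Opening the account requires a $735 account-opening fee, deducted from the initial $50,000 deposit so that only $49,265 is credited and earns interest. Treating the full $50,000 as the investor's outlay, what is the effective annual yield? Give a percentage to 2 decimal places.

Value after one year: 49,265 × (1 + 0.066/52)^52 = 49,265 × 1.068182 = $52,623.99.
Effective yield on the $50,000 outlay: 52,623.99 / 50,000 − 1 = 0.052480 = 5.25%.

5.25%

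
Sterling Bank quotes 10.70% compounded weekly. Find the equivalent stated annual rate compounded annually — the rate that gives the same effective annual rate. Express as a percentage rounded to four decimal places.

EAR = (1 + 0.1070/52)^52 − 1 = 0.112812.
Compounded annually, the equivalent nominal rate is the EAR itself: 11.2812%.

11.2812%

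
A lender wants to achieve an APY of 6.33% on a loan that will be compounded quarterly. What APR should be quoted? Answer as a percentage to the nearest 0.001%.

6.185%

(1 + r/4)^4 − 1 = 0.0633, so 1 + r/4 = 1.0633^(1/4).
r/4 = 0.015463, so r = 0.061851 = 6.185%.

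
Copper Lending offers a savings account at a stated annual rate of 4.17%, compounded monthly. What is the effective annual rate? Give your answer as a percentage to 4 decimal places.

EAR = (1 + 0.0417/12)^12 − 1.
= (1 + 0.003475)^12 − 1 = 1.042506 − 1 = 4.2506%.

4.2506%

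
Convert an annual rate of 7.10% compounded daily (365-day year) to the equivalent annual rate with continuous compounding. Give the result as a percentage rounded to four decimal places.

7.0993%

EAR = (1 + 0.0710/365)^365 − 1 = 0.073574.
Equivalent continuous rate: r = ln(1 + 0.073574) = 0.070993 = 7.0993%.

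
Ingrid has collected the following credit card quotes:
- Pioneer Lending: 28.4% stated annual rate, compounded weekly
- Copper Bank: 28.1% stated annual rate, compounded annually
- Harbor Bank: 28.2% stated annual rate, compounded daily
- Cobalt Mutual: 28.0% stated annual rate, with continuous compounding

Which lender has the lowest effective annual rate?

Copper Bank

Pioneer Lending: (1 + 0.284/52)^52 − 1 = 32.741%
Copper Bank: compounded annually, EAR = 28.100%
Harbor Bank: (1 + 0.282/365)^365 − 1 = 32.563%
Cobalt Mutual: e^0.280 − 1 = 32.313%
The lowest effective annual rate is Copper Bank at 28.100%.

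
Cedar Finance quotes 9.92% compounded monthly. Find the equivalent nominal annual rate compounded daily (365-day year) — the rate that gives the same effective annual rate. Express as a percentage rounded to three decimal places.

EAR = (1 + 0.0992/12)^12 − 1 = 0.103837.
Solve (1 + r/365)^365 = 1.103837: r/365 = 1.103837^(1/365) − 1 = 0.000271, so r = 0.098806 = 9.881%.

9.881%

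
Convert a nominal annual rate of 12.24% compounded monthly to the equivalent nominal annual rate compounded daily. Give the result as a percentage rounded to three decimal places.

EAR = (1 + 0.1224/12)^12 − 1 = 0.129506.
Solve (1 + r/365)^365 = 1.129506: r/365 = 1.129506^(1/365) − 1 = 0.000334, so r = 0.121800 = 12.180%.

12.180%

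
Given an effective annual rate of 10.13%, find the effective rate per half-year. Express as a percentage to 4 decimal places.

4.9428%

The per-half-year rate i satisfies (1 + i)^2 = 1 + 0.1013.
i = 1.1013^(1/2) − 1 = 0.0494284 = 4.9428%.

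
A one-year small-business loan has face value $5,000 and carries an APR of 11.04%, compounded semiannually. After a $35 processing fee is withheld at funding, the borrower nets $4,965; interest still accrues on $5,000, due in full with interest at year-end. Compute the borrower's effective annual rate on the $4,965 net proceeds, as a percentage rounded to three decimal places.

Amount owed after one year: 5,000 × (1 + 0.1104/2)^2 = 5,000 × 1.113447 = $5,567.24.
Effective rate on net proceeds: 5,567.24 / 4,965 − 1 = 0.121296 = 12.130%.

12.130%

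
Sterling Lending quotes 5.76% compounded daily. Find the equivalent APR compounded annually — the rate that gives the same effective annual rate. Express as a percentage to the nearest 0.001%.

5.929%

EAR = (1 + 0.0576/365)^365 − 1 = 0.059286.
Compounded annually, the equivalent nominal rate is the EAR itself: 5.929%.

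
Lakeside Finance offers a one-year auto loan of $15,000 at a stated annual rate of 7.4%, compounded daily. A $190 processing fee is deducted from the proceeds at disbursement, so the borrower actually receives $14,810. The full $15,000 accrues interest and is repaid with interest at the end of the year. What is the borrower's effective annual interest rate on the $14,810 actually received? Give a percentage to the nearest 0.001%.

Amount owed after one year: 15,000 × (1 + 0.074/365)^365 = 15,000 × 1.076799 = $16,151.98.
Effective rate on net proceeds: 16,151.98 / 14,810 − 1 = 0.090613 = 9.061%.

9.061%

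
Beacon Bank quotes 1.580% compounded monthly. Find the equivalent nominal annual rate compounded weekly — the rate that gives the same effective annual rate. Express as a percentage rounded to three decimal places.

EAR = (1 + 0.01580/12)^12 − 1 = 0.015915.
Solve (1 + r/52)^52 = 1.015915: r/52 = 1.015915^(1/52) − 1 = 0.000304, so r = 0.015792 = 1.579%.

1.579%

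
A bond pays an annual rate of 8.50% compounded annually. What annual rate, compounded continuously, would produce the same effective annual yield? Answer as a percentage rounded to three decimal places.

8.158%

Compounded annually, EAR = nominal = 0.085000.
Equivalent continuous rate: r = ln(1 + 0.085000) = 0.081580 = 8.158%.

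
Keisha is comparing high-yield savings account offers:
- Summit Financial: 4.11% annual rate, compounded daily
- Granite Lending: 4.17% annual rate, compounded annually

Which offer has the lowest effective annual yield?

Granite Lending

Summit Financial: (1 + 0.0411/365)^365 − 1 = 4.195%
Granite Lending: compounded annually, EAR = 4.170%
The lowest effective annual rate is Granite Lending at 4.170%.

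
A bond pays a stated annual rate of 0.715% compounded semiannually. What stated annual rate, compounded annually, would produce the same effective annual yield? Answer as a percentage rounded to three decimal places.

EAR = (1 + 0.00715/2)^2 − 1 = 0.007163.
Compounded annually, the equivalent nominal rate is the EAR itself: 0.716%.

0.716%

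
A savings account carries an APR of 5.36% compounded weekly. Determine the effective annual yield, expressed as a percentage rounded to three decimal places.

5.503%

EAR = (1 + 0.0536/52)^52 − 1.
= 1.055033 − 1 = 5.503%.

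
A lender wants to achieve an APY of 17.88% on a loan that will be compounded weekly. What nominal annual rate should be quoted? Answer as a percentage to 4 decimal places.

16.4757%

(1 + r/52)^52 − 1 = 0.1788, so 1 + r/52 = 1.1788^(1/52).
r/52 = 0.003168, so r = 0.164757 = 16.4757%.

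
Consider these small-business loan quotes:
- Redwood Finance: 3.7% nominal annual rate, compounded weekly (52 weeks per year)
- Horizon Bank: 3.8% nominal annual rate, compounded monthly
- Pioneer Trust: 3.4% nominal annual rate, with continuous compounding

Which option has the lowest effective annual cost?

Pioneer Trust

Redwood Finance: (1 + 0.037/52)^52 − 1 = 3.768%
Horizon Bank: (1 + 0.038/12)^12 − 1 = 3.867%
Pioneer Trust: e^0.034 − 1 = 3.458%
The lowest effective annual rate is Pioneer Trust at 3.458%.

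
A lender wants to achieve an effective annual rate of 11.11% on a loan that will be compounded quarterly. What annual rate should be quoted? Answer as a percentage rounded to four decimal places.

(1 + r/4)^4 − 1 = 0.1111, so 1 + r/4 = 1.1111^(1/4).
r/4 = 0.026688, so r = 0.106750 = 10.6750%.

10.6750%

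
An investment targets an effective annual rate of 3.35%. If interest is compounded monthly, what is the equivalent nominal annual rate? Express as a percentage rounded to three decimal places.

3.300%

(1 + r/12)^12 − 1 = 0.0335, so 1 + r/12 = 1.0335^(1/12).
r/12 = 0.002750, so r = 0.032996 = 3.300%.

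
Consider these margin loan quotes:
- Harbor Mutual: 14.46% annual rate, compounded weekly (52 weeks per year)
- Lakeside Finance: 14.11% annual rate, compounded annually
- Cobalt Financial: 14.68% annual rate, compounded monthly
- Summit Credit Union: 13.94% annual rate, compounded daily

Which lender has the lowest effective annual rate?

Lakeside Finance

Harbor Mutual: (1 + 0.1446/52)^52 − 1 = 15.535%
Lakeside Finance: compounded annually, EAR = 14.110%
Cobalt Financial: (1 + 0.1468/12)^12 − 1 = 15.709%
Summit Credit Union: (1 + 0.1394/365)^365 − 1 = 14.955%
The lowest effective annual rate is Lakeside Finance at 14.110%.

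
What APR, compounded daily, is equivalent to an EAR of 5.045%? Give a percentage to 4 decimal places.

(1 + r/365)^365 − 1 = 0.05045, so 1 + r/365 = 1.05045^(1/365).
r/365 = 0.000135, so r = 0.049222 = 4.9222%.

4.9222%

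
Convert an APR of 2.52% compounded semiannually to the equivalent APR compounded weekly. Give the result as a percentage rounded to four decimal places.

2.5049%

EAR = (1 + 0.0252/2)^2 − 1 = 0.025359.
Solve (1 + r/52)^52 = 1.025359: r/52 = 1.025359^(1/52) − 1 = 0.000482, so r = 0.025049 = 2.5049%.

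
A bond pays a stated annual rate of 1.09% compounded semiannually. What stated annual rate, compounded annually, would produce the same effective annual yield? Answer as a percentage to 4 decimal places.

EAR = (1 + 0.0109/2)^2 − 1 = 0.010930.
Compounded annually, the equivalent nominal rate is the EAR itself: 1.0930%.

1.0930%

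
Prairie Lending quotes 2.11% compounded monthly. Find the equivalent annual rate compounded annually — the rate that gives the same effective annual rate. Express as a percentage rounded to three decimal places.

EAR = (1 + 0.0211/12)^12 − 1 = 0.021305.
Compounded annually, the equivalent nominal rate is the EAR itself: 2.131%.

2.131%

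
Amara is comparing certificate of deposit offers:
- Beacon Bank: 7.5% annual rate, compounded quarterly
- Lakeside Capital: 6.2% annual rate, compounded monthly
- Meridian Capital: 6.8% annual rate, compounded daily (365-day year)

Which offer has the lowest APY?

Lakeside Capital

Beacon Bank: (1 + 0.075/4)^4 − 1 = 7.714%
Lakeside Capital: (1 + 0.062/12)^12 − 1 = 6.379%
Meridian Capital: (1 + 0.068/365)^365 − 1 = 7.036%
The lowest effective annual rate is Lakeside Capital at 6.379%.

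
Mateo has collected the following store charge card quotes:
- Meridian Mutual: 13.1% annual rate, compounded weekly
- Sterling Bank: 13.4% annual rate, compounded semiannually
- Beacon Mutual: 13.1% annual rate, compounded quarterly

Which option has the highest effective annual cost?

Meridian Mutual: (1 + 0.131/52)^52 − 1 = 13.978%
Sterling Bank: (1 + 0.134/2)^2 − 1 = 13.849%
Beacon Mutual: (1 + 0.131/4)^4 − 1 = 13.758%
The highest effective annual rate is Meridian Mutual at 13.978%.

Meridian Mutual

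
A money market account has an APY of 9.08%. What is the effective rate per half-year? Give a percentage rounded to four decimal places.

The per-half-year rate i satisfies (1 + i)^2 = 1 + 0.0908.
i = 1.0908^(1/2) − 1 = 0.0444137 = 4.4414%.

4.4414%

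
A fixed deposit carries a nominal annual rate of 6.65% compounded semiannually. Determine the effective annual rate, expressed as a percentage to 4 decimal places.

EAR = (1 + 0.0665/2)^2 − 1.
= (1 + 0.033250)^2 − 1 = 1.067606 − 1 = 6.7606%.

6.7606%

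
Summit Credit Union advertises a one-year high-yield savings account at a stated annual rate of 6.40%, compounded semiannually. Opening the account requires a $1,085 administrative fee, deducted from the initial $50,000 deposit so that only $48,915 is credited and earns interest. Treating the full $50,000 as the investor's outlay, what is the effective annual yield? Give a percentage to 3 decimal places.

Value after one year: 48,915 × (1 + 0.0640/2)^2 = 48,915 × 1.065024 = $52,095.65.
Effective yield on the $50,000 outlay: 52,095.65 / 50,000 − 1 = 0.041913 = 4.191%.

4.191%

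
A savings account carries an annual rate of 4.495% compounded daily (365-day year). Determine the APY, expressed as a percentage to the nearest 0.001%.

EAR = (1 + 0.04495/365)^365 − 1.
= (1 + 0.000123)^365 − 1 = 1.045973 − 1 = 4.597%.

4.597%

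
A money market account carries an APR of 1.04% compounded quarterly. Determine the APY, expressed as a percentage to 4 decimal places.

1.0441%

EAR = (1 + 0.0104/4)^4 − 1.
= 1.010441 − 1 = 1.0441%.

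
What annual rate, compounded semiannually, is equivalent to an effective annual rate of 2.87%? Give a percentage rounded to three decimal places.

(1 + r/2)^2 − 1 = 0.0287, so 1 + r/2 = 1.0287^(1/2).
r/2 = 0.014248, so r = 0.028497 = 2.850%.

2.850%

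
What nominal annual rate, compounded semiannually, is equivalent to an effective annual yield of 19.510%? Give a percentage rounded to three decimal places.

18.641%

(1 + r/2)^2 − 1 = 0.19510, so 1 + r/2 = 1.19510^(1/2).
r/2 = 0.093206, so r = 0.186413 = 18.641%.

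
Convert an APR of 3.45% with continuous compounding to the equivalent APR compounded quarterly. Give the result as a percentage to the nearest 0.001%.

EAR under continuous compounding: e^0.0345 − 1 = 0.035102.
Solve (1 + r/4)^4 = 1.035102: r/4 = 1.035102^(1/4) − 1 = 0.008662, so r = 0.034649 = 3.465%.

3.465%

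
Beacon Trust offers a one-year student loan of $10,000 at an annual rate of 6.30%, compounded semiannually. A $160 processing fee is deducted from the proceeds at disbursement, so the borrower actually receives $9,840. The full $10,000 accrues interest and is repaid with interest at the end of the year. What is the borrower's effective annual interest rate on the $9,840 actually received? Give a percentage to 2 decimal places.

Amount owed after one year: 10,000 × (1 + 0.0630/2)^2 = 10,000 × 1.063992 = $10,639.92.
Effective rate on net proceeds: 10,639.92 / 9,840 − 1 = 0.081293 = 8.13%.

8.13%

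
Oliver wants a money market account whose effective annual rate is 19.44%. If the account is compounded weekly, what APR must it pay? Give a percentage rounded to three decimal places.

17.795%

(1 + r/52)^52 − 1 = 0.1944, so 1 + r/52 = 1.1944^(1/52).
r/52 = 0.003422, so r = 0.177948 = 17.795%.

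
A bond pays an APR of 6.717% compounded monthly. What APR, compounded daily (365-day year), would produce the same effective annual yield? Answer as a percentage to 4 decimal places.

6.6989%

EAR = (1 + 0.06717/12)^12 − 1 = 0.069277.
Solve (1 + r/365)^365 = 1.069277: r/365 = 1.069277^(1/365) − 1 = 0.000184, so r = 0.066989 = 6.6989%.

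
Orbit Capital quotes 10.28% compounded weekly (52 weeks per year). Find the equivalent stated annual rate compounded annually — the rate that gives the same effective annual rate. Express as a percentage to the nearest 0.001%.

10.816%

EAR = (1 + 0.1028/52)^52 − 1 = 0.108157.
Compounded annually, the equivalent nominal rate is the EAR itself: 10.816%.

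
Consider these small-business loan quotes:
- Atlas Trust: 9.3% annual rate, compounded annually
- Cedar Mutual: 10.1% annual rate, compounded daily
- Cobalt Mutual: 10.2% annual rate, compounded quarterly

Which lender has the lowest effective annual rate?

Atlas Trust: compounded annually, EAR = 9.300%
Cedar Mutual: (1 + 0.101/365)^365 − 1 = 10.626%
Cobalt Mutual: (1 + 0.102/4)^4 − 1 = 10.597%
The lowest effective annual rate is Atlas Trust at 9.300%.

Atlas Trust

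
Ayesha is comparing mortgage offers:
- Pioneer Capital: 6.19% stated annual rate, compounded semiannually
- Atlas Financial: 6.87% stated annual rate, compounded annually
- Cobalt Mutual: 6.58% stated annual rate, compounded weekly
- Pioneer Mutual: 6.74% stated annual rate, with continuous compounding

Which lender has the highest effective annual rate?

Pioneer Capital: (1 + 0.0619/2)^2 − 1 = 6.286%
Atlas Financial: compounded annually, EAR = 6.870%
Cobalt Mutual: (1 + 0.0658/52)^52 − 1 = 6.797%
Pioneer Mutual: e^0.0674 − 1 = 6.972%
The highest effective annual rate is Pioneer Mutual at 6.972%.

Pioneer Mutual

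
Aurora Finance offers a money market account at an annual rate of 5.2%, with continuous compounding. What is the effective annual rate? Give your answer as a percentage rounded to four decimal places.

5.3376%

With continuous compounding, EAR = e^0.052 − 1.
e^0.052 = 1.053376, so EAR = 0.053376 = 5.3376%.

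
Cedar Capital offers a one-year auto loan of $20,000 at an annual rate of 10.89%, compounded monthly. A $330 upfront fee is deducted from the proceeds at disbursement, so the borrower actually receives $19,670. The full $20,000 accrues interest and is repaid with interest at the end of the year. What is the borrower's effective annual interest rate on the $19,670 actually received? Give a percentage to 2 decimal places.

Amount owed after one year: 20,000 × (1 + 0.1089/12)^12 = 20,000 × 1.114503 = $22,290.07.
Effective rate on net proceeds: 22,290.07 / 19,670 − 1 = 0.133201 = 13.32%.

13.32%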